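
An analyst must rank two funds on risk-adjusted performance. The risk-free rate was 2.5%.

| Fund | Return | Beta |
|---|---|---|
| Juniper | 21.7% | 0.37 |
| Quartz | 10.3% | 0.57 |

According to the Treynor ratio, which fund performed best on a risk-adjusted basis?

Juniper

Juniper: Treynor = (21.7% − 2.5%) / 0.37 = 51.892
Quartz: Treynor = (10.3% − 2.5%) / 0.57 = 13.684
Highest: Juniper (51.892).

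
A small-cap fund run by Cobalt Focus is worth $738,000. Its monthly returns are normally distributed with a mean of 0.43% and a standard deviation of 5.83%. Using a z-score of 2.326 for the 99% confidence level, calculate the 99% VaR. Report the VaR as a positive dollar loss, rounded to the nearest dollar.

Return at the 99% tail: μ − z·σ = 0.43% − 2.326 × 5.83% = 0.43 − 13.56058 = -13.13058%
VaR = −(-13.13058%) × $738,000 = 13.13058% × $738,000 = $96,904

$96,904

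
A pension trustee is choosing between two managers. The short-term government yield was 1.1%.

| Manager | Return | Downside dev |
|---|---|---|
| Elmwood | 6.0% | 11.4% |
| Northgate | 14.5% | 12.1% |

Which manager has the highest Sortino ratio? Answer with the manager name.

Northgate

Elmwood: Sortino ratio = (6.0% − 1.1%) / 11.4% = 0.430
Northgate: Sortino ratio = (14.5% − 1.1%) / 12.1% = 1.107
Highest: Northgate (1.107).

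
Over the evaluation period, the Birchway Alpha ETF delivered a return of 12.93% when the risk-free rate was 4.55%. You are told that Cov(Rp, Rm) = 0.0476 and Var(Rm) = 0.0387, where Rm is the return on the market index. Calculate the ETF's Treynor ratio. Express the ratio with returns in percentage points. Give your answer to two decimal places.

β = Cov / Var = 0.0476 / 0.0387 = 1.2300
Treynor = (Rp − Rf) / β = (12.93% − 4.55%) / 1.2300 = 8.38 / 1.2300 = 6.8130

6.81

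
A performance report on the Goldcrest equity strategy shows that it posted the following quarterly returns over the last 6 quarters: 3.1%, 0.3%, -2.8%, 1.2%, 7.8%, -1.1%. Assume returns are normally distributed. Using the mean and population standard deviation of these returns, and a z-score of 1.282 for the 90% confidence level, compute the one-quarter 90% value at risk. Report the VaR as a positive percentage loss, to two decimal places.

2.93

Mean return r̄ = 8.50 / 6 = 1.4167%
Σ(r − r̄)² = (3.1 − 1.4167)² + (0.3 − 1.4167)² + … = 68.9883
σ = √[68.9883 / 6] = 3.3909%
VaR = −(r̄ − z·σ) = −(1.4167 − 1.282 × 3.3909) = −(-2.9304) = 2.9304%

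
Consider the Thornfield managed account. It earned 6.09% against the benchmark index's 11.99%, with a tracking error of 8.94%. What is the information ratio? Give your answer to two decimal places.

IR = (Rp − Rb) / TE = (6.09% − 11.99%) / 8.94% = -5.90% / 8.94% = -0.6600

-0.66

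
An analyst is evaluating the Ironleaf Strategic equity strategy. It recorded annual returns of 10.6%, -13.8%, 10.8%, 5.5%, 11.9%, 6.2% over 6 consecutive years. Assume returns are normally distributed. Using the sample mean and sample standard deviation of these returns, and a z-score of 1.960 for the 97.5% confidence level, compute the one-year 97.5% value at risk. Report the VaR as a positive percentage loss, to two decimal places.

μ = (10.6 − 13.8 + 10.8 + 5.5 + 11.9 + 6.2) / 6 = 31.20 / 6 = 5.2000%
Sample std dev = √[467.5000 / 5] = 9.6695%
VaR = −(μ − z·σ) = −(5.2000 − 1.960 × 9.6695) = −(-13.7522) = 13.7522%

13.75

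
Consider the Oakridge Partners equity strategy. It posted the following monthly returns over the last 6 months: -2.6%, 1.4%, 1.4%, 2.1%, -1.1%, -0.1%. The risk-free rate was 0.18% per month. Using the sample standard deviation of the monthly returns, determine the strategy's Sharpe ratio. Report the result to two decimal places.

0.00

Mean return r̄ = 1.10 / 6 = 0.1833%
Σ(r − r̄)² = (-2.6 − 0.1833)² + (1.4 − 0.1833)² + … = 16.1083
σ = √[16.1083 / 5] = 1.7949%
Sharpe = (r̄ − rf) / σ = (0.1833 − 0.18) / 1.7949 = 0.0033 / 1.7949 = 0.0018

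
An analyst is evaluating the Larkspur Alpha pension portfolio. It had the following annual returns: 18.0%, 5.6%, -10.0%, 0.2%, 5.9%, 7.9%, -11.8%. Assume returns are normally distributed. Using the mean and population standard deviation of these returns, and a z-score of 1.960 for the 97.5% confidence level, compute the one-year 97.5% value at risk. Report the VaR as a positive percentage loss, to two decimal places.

μ = (18 + 5.6 − 10 + 0.2 + 5.9 + 7.9 − 11.8) / 7 = 15.80 / 7 = 2.2571%
Σ(r − μ)² = 656.1971; population σ = √(656.1971/7) = 9.6821%
VaR = −(μ − z·σ) = −(2.2571 − 1.960 × 9.6821) = −(-16.7198) = 16.7198%

16.72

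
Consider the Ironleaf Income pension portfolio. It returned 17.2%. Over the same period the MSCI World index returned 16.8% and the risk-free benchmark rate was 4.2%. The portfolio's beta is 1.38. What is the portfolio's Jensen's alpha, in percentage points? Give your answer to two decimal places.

CAPM expected return = Rf + β(Rm − Rf) = 4.2% + 1.38 × (16.8% − 4.2%) = 4.2 + 1.38 × 12.60 = 21.5880%
Jensen's α = Rp − E[R] = 17.2% − 21.5880% = -4.3880

-4.39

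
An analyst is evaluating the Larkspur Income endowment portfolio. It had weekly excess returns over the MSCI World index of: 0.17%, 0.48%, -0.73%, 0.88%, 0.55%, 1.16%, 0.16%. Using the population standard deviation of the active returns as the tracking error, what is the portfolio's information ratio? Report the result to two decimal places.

r̄ = (0.17 + 0.48 − 0.73 + 0.88 + 0.55 + 1.16 + 0.16) / 7 = 2.670 / 7 = 0.3814%
Σ(r − r̄)² = (0.17 − 0.3814)² + (0.48 − 0.3814)² + … = 2.2219
σ = √[2.2219 / 7] = 0.5634%
IR = r̄ / tracking error = 0.3814 / 0.5634 = 0.6770

0.68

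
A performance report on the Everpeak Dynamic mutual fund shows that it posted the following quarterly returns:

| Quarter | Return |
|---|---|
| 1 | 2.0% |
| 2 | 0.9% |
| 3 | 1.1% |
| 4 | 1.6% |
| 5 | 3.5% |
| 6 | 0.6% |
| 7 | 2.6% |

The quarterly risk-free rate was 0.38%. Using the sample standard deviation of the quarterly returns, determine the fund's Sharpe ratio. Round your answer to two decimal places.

1.34

μ = (2 + 0.9 + 1.1 + 1.6 + 3.5 + 0.6 + 2.6) / 7 = 1.7571%
Σ(r − μ)² = 6.3371; sample σ = √(6.3371/6) = 1.0277%
Sharpe = (μ − rf) / σ = (1.7571 − 0.38) / 1.0277 = 1.3771 / 1.0277 = 1.3400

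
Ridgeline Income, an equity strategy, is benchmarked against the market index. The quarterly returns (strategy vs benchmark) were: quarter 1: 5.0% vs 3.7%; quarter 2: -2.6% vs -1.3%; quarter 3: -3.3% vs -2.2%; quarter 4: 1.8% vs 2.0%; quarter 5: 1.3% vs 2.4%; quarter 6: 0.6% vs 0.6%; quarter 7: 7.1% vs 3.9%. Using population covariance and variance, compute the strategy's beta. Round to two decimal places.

1.51

r̄p = 1.4143%,  r̄m = 1.3000%
Cov = Σ(rp − r̄p)(rm − r̄m) / 7 = 7.2914
Var(rm) = Σ(rm − r̄m)² / 7 = 4.8171
β = Cov / Var = 7.2914 / 4.8171 = 1.5136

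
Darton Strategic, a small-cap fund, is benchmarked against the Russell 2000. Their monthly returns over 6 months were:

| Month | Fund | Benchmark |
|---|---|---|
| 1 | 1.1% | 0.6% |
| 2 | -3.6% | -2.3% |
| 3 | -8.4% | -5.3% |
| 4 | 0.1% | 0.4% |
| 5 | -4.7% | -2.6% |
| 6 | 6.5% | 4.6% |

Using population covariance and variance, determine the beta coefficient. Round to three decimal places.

1.522

r̄p = -1.5000%,  r̄m = -0.7667%
Cov = Σ(rp − r̄p)(rm − r̄m) / 6 = 14.7867
Var(rm) = Σ(rm − r̄m)² / 6 = 9.7156
β = Cov / Var = 14.7867 / 9.7156 = 1.5220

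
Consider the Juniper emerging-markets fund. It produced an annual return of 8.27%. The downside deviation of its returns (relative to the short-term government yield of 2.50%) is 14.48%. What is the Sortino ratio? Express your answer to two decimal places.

0.40

Sortino = (Rp − Rf) / σd = (8.27% − 2.50%) / 14.48% = 5.77% / 14.48% = 0.3985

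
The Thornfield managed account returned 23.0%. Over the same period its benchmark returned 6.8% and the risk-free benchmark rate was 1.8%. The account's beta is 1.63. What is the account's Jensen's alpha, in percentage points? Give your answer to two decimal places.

13.05

CAPM expected return = Rf + β(Rm − Rf) = 1.8% + 1.63 × (6.8% − 1.8%) = 1.8 + 1.63 × 5.00 = 9.9500%
Jensen's α = Rp − E[R] = 23.0% − 9.9500% = 13.0500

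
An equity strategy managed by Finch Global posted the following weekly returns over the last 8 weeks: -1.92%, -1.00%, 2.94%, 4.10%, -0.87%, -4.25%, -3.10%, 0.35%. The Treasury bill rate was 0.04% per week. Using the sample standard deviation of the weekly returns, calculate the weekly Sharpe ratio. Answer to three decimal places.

-0.178

r̄ = (-1.92 − 1 + 2.94 + 4.1 − 0.87 − 4.25 − 3.1 + 0.35) / 8 = -3.750 / 8 = -0.4688%
Sample std dev = √[56.9341 / 7] = 2.8519%
Sharpe = (r̄ − rf) / σ = (-0.4688 − 0.04) / 2.8519 = -0.5088 / 2.8519 = -0.1784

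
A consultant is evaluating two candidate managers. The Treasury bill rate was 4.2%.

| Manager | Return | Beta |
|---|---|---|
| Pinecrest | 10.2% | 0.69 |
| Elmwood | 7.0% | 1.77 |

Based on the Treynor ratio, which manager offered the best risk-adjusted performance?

Pinecrest: Treynor = (10.2% − 4.2%) / 0.69 = 8.696
Elmwood: Treynor = (7.0% − 4.2%) / 1.77 = 1.582
Highest: Pinecrest (8.696).

Pinecrest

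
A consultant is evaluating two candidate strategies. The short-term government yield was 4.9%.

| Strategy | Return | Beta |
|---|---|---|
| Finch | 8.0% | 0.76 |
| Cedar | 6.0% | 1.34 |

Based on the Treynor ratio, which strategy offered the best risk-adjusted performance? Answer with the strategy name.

Finch: Treynor = (8.0% − 4.9%) / 0.76 = 4.079
Cedar: Treynor = (6.0% − 4.9%) / 1.34 = 0.821
Highest: Finch (4.079).

Finch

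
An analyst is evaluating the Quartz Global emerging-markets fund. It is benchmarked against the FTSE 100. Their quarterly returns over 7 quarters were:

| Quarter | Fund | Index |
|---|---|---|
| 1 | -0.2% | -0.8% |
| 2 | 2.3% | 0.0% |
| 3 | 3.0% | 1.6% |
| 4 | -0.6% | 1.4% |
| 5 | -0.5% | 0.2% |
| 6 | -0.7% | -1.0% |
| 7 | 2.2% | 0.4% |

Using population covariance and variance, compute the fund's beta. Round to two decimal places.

r̄p = 0.7857%,  r̄m = 0.2571%
Cov = Σ(rp − r̄p)(rm − r̄m) / 7 = 0.5980
Var(rm) = Σ(rm − r̄m)² / 7 = 0.8424
β = Cov / Var = 0.5980 / 0.8424 = 0.7099

0.71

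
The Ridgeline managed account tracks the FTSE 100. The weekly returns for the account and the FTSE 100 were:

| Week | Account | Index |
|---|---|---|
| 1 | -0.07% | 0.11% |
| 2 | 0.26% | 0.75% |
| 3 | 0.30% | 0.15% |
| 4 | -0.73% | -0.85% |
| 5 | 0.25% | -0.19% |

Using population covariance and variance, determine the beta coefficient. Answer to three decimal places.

0.594

r̄p = 0.0020%,  r̄m = -0.0060%
Cov = Σ(rp − r̄p)(rm − r̄m) / 5 = 0.1611
Var(rm) = Σ(rm − r̄m)² / 5 = 0.2711
β = Cov / Var = 0.1611 / 0.2711 = 0.5942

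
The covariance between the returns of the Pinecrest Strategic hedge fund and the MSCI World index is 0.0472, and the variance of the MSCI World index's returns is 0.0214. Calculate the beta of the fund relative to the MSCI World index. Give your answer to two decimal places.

2.21

β = Cov(Rp, Rm) / Var(Rm) = 0.0472 / 0.0214 = 2.2056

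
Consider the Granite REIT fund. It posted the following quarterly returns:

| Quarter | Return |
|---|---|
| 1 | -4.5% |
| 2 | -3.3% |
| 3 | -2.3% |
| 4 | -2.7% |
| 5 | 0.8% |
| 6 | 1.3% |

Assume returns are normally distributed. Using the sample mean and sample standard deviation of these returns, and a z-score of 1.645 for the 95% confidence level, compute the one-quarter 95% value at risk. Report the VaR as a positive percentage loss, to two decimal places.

r̄ = (-4.5 − 3.3 − 2.3 − 2.7 + 0.8 + 1.3) / 6 = -10.70 / 6 = -1.7833%
Sample σ = √[Σ(r − r̄)² / 5] = √[26.9683 / 5] = √5.3937 = 2.3224%
VaR = −(r̄ − z·σ) = −(-1.7833 − 1.645 × 2.3224) = −(-5.6036) = 5.6036%

5.60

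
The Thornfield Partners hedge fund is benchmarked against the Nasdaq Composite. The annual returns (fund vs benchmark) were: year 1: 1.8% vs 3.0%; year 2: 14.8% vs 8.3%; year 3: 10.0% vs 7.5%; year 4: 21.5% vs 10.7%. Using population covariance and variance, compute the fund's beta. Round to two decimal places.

2.53

r̄p = 12.0250%,  r̄m = 7.3750%
Cov = Σ(rp − r̄p)(rm − r̄m) / 4 = 19.6381
Var(rm) = Σ(rm − r̄m)² / 4 = 7.7669
β = Cov / Var = 19.6381 / 7.7669 = 2.5284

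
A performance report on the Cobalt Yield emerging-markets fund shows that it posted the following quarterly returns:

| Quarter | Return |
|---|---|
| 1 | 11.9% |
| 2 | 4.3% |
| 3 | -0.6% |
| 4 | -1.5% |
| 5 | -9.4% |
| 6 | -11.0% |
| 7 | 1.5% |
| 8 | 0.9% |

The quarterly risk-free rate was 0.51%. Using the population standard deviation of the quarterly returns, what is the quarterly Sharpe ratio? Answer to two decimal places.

-0.15

Mean return r̄ = -3.90 / 8 = -0.4875%
Σ(r − r̄)² = 373.2288; population σ = √(373.2288/8) = 6.8303%
Sharpe = (r̄ − rf) / σ = (-0.4875 − 0.51) / 6.8303 = -0.9975 / 6.8303 = -0.1460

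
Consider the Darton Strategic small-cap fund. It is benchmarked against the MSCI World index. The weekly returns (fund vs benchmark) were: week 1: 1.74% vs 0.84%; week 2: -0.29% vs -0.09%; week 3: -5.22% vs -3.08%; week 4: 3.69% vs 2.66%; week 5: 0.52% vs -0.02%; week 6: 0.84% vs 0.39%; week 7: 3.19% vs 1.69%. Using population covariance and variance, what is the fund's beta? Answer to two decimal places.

1.62

r̄p = 0.6386%,  r̄m = 0.3414%
Cov = Σ(rp − r̄p)(rm − r̄m) / 7 = 4.5090
Var(rm) = Σ(rm − r̄m)² / 7 = 2.7812
β = Cov / Var = 4.5090 / 2.7812 = 1.6212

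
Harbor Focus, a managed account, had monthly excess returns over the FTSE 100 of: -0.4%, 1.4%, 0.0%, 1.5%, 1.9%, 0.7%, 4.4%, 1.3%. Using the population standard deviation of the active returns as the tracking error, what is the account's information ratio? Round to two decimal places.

μ = (-0.4 + 1.4 + 0 + 1.5 + 1.9 + 0.7 + 4.4 + 1.3) / 8 = 10.80 / 8 = 1.3500%
Population σ = √[Σ(r − μ)² / 8] = √[14.9400 / 8] = √1.8675 = 1.3666%
IR = μ / tracking error = 1.3500 / 1.3666 = 0.9879

0.99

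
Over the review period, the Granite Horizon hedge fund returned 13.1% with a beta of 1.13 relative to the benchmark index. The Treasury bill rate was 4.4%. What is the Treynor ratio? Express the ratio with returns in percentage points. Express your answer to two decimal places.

Treynor = (Rp − Rf) / β = (13.1% − 4.4%) / 1.13 = 8.70 / 1.13 = 7.6991

7.70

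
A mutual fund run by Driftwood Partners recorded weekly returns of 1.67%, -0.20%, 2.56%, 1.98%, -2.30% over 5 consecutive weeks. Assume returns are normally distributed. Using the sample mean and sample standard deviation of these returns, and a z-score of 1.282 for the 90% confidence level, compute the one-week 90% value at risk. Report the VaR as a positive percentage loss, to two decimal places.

r̄ = (1.67 − 0.2 + 2.56 + 1.98 − 2.3) / 5 = 3.710 / 5 = 0.7420%
Σ(r − r̄)² = 15.8401; sample σ = √(15.8401/4) = 1.9900%
VaR = −(r̄ − z·σ) = −(0.7420 − 1.282 × 1.9900) = −(-1.8092) = 1.8092%

1.81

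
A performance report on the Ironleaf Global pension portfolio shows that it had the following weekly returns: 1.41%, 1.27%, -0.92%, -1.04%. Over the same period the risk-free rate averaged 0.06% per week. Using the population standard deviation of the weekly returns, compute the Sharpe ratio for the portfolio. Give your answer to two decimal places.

Mean return r̄ = 0.720 / 4 = 0.1800%
Σ(r − r̄)² = 5.3994; population σ = √(5.3994/4) = 1.1618%
Sharpe = (r̄ − rf) / σ = (0.1800 − 0.06) / 1.1618 = 0.1200 / 1.1618 = 0.1033

0.10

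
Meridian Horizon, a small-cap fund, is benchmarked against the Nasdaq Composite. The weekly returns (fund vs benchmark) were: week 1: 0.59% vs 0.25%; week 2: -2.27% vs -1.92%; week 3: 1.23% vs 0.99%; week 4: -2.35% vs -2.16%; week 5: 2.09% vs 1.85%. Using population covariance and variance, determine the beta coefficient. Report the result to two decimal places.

1.15

r̄p = -0.1420%,  r̄m = -0.1980%
Cov = Σ(rp − r̄p)(rm − r̄m) / 5 = 2.9051
Var(rm) = Σ(rm − r̄m)² / 5 = 2.5242
β = Cov / Var = 2.9051 / 2.5242 = 1.1509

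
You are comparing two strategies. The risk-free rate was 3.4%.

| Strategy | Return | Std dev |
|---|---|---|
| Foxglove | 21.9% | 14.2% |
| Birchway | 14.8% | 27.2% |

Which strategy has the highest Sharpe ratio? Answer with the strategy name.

Foxglove

Foxglove: Sharpe ratio = (21.9% − 3.4%) / 14.2% = 1.303
Birchway: Sharpe ratio = (14.8% − 3.4%) / 27.2% = 0.419
Highest: Foxglove (1.303).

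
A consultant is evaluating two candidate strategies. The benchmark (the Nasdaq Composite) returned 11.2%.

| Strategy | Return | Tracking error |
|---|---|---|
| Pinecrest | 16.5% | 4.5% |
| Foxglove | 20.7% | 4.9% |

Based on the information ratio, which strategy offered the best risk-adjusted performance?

Foxglove

Pinecrest: IR = (16.5% − 11.2%) / 4.5% = 1.178
Foxglove: IR = (20.7% − 11.2%) / 4.9% = 1.939
Highest: Foxglove (1.939).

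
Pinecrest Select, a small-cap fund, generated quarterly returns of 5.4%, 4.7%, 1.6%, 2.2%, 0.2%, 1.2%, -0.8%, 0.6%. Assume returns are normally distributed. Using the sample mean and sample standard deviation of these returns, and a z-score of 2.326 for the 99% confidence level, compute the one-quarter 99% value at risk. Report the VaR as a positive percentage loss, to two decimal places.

3.13

r̄ = (5.4 + 4.7 + 1.6 + 2.2 + 0.2 + 1.2 − 0.8 + 0.6) / 8 = 15.10 / 8 = 1.8875%
Σ(r − r̄)² = (5.4 − 1.8875)² + (4.7 − 1.8875)² + (1.6 − 1.8875)² + … = 32.6288
sample σ = √(32.6288 / 7) = √4.6613 = 2.1590%
VaR = −(r̄ − z·σ) = −(1.8875 − 2.326 × 2.1590) = −(-3.1343) = 3.1343%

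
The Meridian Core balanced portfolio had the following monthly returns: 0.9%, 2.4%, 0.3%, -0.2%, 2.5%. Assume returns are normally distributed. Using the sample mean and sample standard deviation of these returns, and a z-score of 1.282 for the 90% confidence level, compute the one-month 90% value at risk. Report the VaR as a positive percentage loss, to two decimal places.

Mean return μ = 5.90 / 5 = 1.1800%
Sample σ = √[Σ(r − μ)² / 4] = √[5.9880 / 4] = √1.4970 = 1.2235%
VaR = −(μ − z·σ) = −(1.1800 − 1.282 × 1.2235) = −(-0.3885) = 0.3885%

0.39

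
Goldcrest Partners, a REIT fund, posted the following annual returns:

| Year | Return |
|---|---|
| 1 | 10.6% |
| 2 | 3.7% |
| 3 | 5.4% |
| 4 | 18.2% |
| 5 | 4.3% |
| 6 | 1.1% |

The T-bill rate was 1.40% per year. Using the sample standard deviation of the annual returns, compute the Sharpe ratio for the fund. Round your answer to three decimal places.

0.935

Mean return μ = 43.30 / 6 = 7.2167%
Sample std dev = √[193.6683 / 5] = 6.2236%
Sharpe = (μ − rf) / σ = (7.2167 − 1.4) / 6.2236 = 5.8167 / 6.2236 = 0.9346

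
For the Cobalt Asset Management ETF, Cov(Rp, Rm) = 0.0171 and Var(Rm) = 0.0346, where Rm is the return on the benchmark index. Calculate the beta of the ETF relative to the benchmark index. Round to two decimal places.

β = Cov(Rp, Rm) / Var(Rm) = 0.0171 / 0.0346 = 0.4942

0.49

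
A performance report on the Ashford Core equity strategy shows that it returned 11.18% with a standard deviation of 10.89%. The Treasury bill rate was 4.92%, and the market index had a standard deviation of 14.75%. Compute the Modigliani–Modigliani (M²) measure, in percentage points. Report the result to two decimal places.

Sharpe = (Rp − Rf) / σp = (11.18% − 4.92%) / 10.89% = 0.5748
M² = Rf + Sharpe × σm = 4.92% + 0.5748 × 14.75% = 13.3983%

13.40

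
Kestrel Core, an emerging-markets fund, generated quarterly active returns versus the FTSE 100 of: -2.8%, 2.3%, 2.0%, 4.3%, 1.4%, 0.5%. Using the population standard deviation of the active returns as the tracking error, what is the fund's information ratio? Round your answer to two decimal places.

r̄ = (-2.8 + 2.3 + 2 + 4.3 + 1.4 + 0.5) / 6 = 1.2833%
Population σ = √[Σ(r − r̄)² / 6] = √[27.9483 / 6] = √4.6581 = 2.1583%
IR = r̄ / tracking error = 1.2833 / 2.1583 = 0.5946

0.59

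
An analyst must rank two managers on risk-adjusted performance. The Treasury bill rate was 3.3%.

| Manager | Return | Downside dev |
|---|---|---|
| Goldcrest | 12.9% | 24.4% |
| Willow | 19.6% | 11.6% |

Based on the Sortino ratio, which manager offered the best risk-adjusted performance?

Willow

Goldcrest: Sortino ratio = (12.9% − 3.3%) / 24.4% = 0.393
Willow: Sortino ratio = (19.6% − 3.3%) / 11.6% = 1.405
Highest: Willow (1.405).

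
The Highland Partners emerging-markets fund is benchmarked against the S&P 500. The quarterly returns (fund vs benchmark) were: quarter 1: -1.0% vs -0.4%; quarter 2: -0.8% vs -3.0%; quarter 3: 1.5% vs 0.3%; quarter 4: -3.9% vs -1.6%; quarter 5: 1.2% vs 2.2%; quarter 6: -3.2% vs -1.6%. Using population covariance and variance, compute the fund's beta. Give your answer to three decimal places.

0.793

r̄p = -1.0333%,  r̄m = -0.6833%
Cov = Σ(rp − r̄p)(rm − r̄m) / 6 = 2.1689
Var(rm) = Σ(rm − r̄m)² / 6 = 2.7347
β = Cov / Var = 2.1689 / 2.7347 = 0.7931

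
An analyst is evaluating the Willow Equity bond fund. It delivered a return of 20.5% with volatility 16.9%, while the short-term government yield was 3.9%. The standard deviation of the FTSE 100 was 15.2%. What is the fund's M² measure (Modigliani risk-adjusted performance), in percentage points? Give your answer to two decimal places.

Sharpe = (Rp − Rf) / σp = (20.5% − 3.9%) / 16.9% = 0.9822
M² = Rf + Sharpe × σm = 3.9% + 0.9822 × 15.2% = 18.8294%

18.83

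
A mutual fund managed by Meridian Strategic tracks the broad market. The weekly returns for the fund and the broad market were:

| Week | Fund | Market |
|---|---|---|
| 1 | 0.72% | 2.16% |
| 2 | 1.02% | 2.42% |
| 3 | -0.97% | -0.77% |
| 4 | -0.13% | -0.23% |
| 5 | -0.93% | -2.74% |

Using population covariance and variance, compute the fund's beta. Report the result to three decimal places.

r̄p = -0.0580%,  r̄m = 0.1680%
Cov = Σ(rp − r̄p)(rm − r̄m) / 5 = 1.4795
Var(rm) = Σ(rm − r̄m)² / 5 = 3.7069
β = Cov / Var = 1.4795 / 3.7069 = 0.3991

0.399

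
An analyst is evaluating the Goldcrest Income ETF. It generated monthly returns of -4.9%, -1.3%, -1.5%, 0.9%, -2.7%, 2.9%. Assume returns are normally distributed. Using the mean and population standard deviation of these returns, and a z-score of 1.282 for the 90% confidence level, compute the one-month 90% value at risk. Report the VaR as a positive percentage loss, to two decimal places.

μ = (-4.9 − 1.3 − 1.5 + 0.9 − 2.7 + 2.9) / 6 = -1.1000%
Population std dev = √[37.2000 / 6] = 2.4900%
VaR = −(μ − z·σ) = −(-1.1000 − 1.282 × 2.4900) = −(-4.2922) = 4.2922%

4.29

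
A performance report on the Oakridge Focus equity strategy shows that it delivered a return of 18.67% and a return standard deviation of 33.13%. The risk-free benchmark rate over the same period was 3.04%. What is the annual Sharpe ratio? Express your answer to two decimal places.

0.47

Sharpe = (Rp − Rf) / σp = (18.67% − 3.04%) / 33.13% = 15.63% / 33.13% = 0.4718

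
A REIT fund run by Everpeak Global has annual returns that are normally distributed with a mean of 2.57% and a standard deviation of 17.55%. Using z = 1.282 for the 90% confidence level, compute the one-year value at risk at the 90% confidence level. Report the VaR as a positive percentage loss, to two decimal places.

19.93

VaR (as % loss) = −(μ − z·σ) = −(2.57% − 1.282 × 17.55%) = −(-19.9291%) = 19.9291%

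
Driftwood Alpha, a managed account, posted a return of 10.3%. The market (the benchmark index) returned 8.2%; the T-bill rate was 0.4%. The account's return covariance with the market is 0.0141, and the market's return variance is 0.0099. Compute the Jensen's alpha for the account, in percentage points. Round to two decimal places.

-1.21

β = Cov / Var = 0.0141 / 0.0099 = 1.4242
E[R] = Rf + β(Rm − Rf) = 0.4% + 1.4242 × (8.2% − 0.4%) = 11.5088%
α = Rp − E[R] = 10.3% − 11.5088% = -1.2088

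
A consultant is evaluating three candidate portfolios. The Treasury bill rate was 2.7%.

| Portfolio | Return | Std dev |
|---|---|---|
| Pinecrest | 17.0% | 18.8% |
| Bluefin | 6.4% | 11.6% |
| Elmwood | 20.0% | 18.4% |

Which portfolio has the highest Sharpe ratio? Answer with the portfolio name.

Elmwood

Pinecrest: Sharpe ratio = (17.0% − 2.7%) / 18.8% = 0.761
Bluefin: Sharpe ratio = (6.4% − 2.7%) / 11.6% = 0.319
Elmwood: Sharpe ratio = (20.0% − 2.7%) / 18.4% = 0.940
Highest: Elmwood (0.940).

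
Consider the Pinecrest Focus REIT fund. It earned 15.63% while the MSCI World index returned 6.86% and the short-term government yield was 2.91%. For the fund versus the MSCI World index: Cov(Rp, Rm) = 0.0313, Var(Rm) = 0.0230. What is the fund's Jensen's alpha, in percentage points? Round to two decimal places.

7.34

β = Cov / Var = 0.0313 / 0.0230 = 1.3609
E[R] = Rf + β(Rm − Rf) = 2.91% + 1.3609 × (6.86% − 2.91%) = 8.2856%
α = Rp − E[R] = 15.63% − 8.2856% = 7.3444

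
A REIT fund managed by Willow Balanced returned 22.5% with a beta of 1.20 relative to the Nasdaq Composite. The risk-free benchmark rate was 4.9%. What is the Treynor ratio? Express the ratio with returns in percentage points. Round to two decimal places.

14.67

Treynor = (Rp − Rf) / β = (22.5% − 4.9%) / 1.20 = 17.60 / 1.20 = 14.6667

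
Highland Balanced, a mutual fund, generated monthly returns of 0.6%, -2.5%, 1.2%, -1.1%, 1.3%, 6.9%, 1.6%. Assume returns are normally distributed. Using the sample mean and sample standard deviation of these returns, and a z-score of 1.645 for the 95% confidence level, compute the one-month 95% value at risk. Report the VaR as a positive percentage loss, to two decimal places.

r̄ = (0.6 − 2.5 + 1.2 − 1.1 + 1.3 + 6.9 + 1.6) / 7 = 8.00 / 7 = 1.1429%
Sample std dev = √[51.9771 / 6] = 2.9433%
VaR = −(r̄ − z·σ) = −(1.1429 − 1.645 × 2.9433) = −(-3.6988) = 3.6988%

3.70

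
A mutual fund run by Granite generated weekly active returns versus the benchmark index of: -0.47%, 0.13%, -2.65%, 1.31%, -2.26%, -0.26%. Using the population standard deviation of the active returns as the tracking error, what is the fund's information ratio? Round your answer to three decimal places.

-0.512

r̄ = (-0.47 + 0.13 − 2.65 + 1.31 − 2.26 − 0.26) / 6 = -0.7000%
Σ(r − r̄)² = 11.2116; population σ = √(11.2116/6) = 1.3670%
IR = r̄ / tracking error = -0.7000 / 1.3670 = -0.5121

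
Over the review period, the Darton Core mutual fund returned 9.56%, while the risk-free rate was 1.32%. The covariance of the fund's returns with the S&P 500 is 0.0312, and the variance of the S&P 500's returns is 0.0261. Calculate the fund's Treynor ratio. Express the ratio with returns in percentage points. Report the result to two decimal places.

6.89

β = Cov / Var = 0.0312 / 0.0261 = 1.1954
Treynor = (Rp − Rf) / β = (9.56% − 1.32%) / 1.1954 = 8.24 / 1.1954 = 6.8931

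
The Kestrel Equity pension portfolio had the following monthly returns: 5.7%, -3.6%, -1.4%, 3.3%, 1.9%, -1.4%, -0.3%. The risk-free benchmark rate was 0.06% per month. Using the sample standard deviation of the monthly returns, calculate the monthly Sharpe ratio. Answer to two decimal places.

Mean return r̄ = 4.20 / 7 = 0.6000%
Σ(r − r̄)² = (5.7 − 0.6000)² + (-3.6 − 0.6000)² + (-1.4 − 0.6000)² + … = 61.4400
sample σ = √(61.4400 / 6) = √10.2400 = 3.2000%
Sharpe = (r̄ − rf) / σ = (0.6000 − 0.06) / 3.2000 = 0.5400 / 3.2000 = 0.1688

0.17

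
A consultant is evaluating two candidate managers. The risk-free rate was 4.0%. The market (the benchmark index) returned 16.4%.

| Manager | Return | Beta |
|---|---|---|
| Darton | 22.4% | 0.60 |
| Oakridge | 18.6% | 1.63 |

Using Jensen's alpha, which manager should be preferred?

Darton: α = 22.4% − [4.0% + 0.60 × (16.4% − 4.0%)] = 10.960
Oakridge: α = 18.6% − [4.0% + 1.63 × (16.4% − 4.0%)] = -5.612
Highest: Darton (10.960).

Darton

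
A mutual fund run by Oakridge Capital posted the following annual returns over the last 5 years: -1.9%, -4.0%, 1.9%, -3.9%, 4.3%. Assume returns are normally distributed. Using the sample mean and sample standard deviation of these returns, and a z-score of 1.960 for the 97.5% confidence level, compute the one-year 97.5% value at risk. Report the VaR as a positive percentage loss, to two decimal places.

r̄ = (-1.9 − 4 + 1.9 − 3.9 + 4.3) / 5 = -0.7200%
Σ(r − r̄)² = 54.3280; sample σ = √(54.3280/4) = 3.6854%
VaR = −(r̄ − z·σ) = −(-0.7200 − 1.960 × 3.6854) = −(-7.9434) = 7.9434%

7.94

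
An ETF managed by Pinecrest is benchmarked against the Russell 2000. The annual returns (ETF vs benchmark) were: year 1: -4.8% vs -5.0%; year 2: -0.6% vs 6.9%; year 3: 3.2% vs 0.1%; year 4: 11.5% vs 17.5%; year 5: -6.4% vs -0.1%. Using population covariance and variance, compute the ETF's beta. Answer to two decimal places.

r̄p = 0.5800%,  r̄m = 3.8800%
Cov = Σ(rp − r̄p)(rm − r̄m) / 5 = 42.1636
Var(rm) = Σ(rm − r̄m)² / 5 = 60.7216
β = Cov / Var = 42.1636 / 60.7216 = 0.6944

0.69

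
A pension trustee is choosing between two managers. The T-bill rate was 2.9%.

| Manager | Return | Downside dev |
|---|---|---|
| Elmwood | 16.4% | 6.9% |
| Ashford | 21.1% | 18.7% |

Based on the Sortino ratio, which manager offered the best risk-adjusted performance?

Elmwood

Elmwood: Sortino ratio = (16.4% − 2.9%) / 6.9% = 1.957
Ashford: Sortino ratio = (21.1% − 2.9%) / 18.7% = 0.973
Highest: Elmwood (1.957).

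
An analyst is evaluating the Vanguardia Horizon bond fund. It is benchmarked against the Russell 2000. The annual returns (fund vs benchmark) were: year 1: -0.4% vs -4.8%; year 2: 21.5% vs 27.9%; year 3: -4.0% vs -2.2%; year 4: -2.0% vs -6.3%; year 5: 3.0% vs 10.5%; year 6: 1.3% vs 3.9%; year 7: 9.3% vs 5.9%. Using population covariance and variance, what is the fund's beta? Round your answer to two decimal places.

r̄p = 4.1000%,  r̄m = 4.9857%
Cov = Σ(rp − r̄p)(rm − r̄m) / 7 = 81.6457
Var(rm) = Σ(rm − r̄m)² / 7 = 118.8927
β = Cov / Var = 81.6457 / 118.8927 = 0.6867

0.69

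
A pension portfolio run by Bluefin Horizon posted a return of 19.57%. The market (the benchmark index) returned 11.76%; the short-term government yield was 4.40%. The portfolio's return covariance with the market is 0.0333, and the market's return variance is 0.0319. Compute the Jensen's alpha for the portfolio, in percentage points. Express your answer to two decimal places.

β = Cov / Var = 0.0333 / 0.0319 = 1.0439
E[R] = Rf + β(Rm − Rf) = 4.40% + 1.0439 × (11.76% − 4.40%) = 12.0831%
α = Rp − E[R] = 19.57% − 12.0831% = 7.4869

7.49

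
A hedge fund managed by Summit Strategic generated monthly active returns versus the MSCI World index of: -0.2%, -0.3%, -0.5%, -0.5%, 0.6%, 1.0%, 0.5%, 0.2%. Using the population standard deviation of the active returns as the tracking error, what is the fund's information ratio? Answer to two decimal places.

0.19

Mean return r̄ = 0.80 / 8 = 0.1000%
Population std dev = √[2.2000 / 8] = 0.5244%
IR = r̄ / tracking error = 0.1000 / 0.5244 = 0.1907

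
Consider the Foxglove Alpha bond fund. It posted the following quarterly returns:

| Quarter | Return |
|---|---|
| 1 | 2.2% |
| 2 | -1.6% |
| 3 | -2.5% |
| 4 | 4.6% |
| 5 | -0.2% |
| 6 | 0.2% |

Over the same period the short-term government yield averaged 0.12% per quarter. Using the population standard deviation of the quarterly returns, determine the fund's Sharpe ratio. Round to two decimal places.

0.14

r̄ = (2.2 − 1.6 − 2.5 + 4.6 − 0.2 + 0.2) / 6 = 0.4500%
Σ(r − r̄)² = (2.2 − 0.4500)² + (-1.6 − 0.4500)² + … = 33.6750
σ = √[33.6750 / 6] = 2.3691%
Sharpe = (r̄ − rf) / σ = (0.4500 − 0.12) / 2.3691 = 0.3300 / 2.3691 = 0.1393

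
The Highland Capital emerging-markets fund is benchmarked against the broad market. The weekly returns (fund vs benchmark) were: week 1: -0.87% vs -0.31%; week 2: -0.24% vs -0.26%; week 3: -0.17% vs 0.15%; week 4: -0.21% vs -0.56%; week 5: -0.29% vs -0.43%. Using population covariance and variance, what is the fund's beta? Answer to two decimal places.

0.16

r̄p = -0.3560%,  r̄m = -0.2820%
Cov = Σ(rp − r̄p)(rm − r̄m) / 5 = 0.0094
Var(rm) = Σ(rm − r̄m)² / 5 = 0.0574
β = Cov / Var = 0.0094 / 0.0574 = 0.1638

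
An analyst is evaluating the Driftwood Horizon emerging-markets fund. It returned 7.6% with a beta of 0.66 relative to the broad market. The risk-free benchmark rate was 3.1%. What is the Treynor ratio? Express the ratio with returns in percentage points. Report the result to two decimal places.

Treynor = (Rp − Rf) / β = (7.6% − 3.1%) / 0.66 = 4.50 / 0.66 = 6.8182

6.82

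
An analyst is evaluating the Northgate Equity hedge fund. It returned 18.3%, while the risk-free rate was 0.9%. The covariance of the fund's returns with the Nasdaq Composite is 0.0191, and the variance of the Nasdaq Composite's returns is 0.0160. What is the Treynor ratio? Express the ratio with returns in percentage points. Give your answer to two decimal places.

β = Cov / Var = 0.0191 / 0.0160 = 1.1938
Treynor = (Rp − Rf) / β = (18.3% − 0.9%) / 1.1938 = 17.40 / 1.1938 = 14.5753

14.58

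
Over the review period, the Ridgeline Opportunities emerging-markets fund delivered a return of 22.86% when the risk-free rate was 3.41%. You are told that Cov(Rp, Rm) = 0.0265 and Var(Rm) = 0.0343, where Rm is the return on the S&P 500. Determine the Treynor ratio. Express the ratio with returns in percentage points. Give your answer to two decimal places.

25.17

β = Cov / Var = 0.0265 / 0.0343 = 0.7726
Treynor = (Rp − Rf) / β = (22.86% − 3.41%) / 0.7726 = 19.45 / 0.7726 = 25.1747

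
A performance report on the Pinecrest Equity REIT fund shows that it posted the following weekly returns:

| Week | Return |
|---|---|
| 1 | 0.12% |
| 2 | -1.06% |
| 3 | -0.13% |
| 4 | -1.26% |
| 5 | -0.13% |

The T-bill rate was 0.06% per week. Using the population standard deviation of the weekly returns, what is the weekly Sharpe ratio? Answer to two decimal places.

r̄ = (0.12 − 1.06 − 0.13 − 1.26 − 0.13) / 5 = -0.4920%
Σ(r − r̄)² = (0.12 − (-0.4920))² + (-1.06 − (-0.4920))² + … = 1.5491
population σ = √(1.5491 / 5) = √0.3098 = 0.5566%
Sharpe = (r̄ − rf) / σ = (-0.4920 − 0.06) / 0.5566 = -0.5520 / 0.5566 = -0.9917

-0.99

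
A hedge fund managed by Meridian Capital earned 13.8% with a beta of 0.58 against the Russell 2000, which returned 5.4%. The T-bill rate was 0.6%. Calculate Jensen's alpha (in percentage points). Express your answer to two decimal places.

10.42

CAPM expected return = Rf + β(Rm − Rf) = 0.6% + 0.58 × (5.4% − 0.6%) = 0.6 + 0.58 × 4.80 = 3.3840%
Jensen's α = Rp − E[R] = 13.8% − 3.3840% = 10.4160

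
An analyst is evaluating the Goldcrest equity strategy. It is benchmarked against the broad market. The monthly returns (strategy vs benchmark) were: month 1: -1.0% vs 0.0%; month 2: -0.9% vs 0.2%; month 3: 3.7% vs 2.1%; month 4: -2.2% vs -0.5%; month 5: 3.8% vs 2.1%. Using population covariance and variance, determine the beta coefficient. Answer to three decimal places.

r̄p = 0.6800%,  r̄m = 0.7800%
Cov = Σ(rp − r̄p)(rm − r̄m) / 5 = 2.8036
Var(rm) = Σ(rm − r̄m)² / 5 = 1.2136
β = Cov / Var = 2.8036 / 1.2136 = 2.3102

2.310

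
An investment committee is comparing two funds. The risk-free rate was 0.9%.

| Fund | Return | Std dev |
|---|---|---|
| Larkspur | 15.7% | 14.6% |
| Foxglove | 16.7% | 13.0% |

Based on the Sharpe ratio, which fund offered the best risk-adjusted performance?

Larkspur: Sharpe ratio = (15.7% − 0.9%) / 14.6% = 1.014
Foxglove: Sharpe ratio = (16.7% − 0.9%) / 13.0% = 1.215
Highest: Foxglove (1.215).

Foxglove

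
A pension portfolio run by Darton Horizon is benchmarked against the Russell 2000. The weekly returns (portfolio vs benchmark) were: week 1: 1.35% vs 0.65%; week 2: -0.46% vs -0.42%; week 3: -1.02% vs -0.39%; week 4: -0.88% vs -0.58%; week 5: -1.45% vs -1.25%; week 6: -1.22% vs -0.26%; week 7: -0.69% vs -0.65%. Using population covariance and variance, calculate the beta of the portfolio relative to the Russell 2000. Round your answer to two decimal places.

1.42

r̄p = -0.6243%,  r̄m = -0.4143%
Cov = Σ(rp − r̄p)(rm − r̄m) / 7 = 0.3924
Var(rm) = Σ(rm − r̄m)² / 7 = 0.2769
β = Cov / Var = 0.3924 / 0.2769 = 1.4171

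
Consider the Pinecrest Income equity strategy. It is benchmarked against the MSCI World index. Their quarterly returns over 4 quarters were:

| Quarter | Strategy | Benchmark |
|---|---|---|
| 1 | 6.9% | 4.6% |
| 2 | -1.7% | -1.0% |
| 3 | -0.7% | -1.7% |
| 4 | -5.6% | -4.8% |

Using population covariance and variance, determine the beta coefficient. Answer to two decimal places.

r̄p = -0.2750%,  r̄m = -0.7250%
Cov = Σ(rp − r̄p)(rm − r̄m) / 4 = 15.1781
Var(rm) = Σ(rm − r̄m)² / 4 = 11.4969
β = Cov / Var = 15.1781 / 11.4969 = 1.3202

1.32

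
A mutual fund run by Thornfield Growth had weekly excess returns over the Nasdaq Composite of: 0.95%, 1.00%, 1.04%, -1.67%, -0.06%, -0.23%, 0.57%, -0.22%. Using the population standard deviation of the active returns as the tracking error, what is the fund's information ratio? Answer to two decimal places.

Mean return r̄ = 1.380 / 8 = 0.1725%
Σ(r − r̄)² = (0.95 − 0.1725)² + (1 − 0.1725)² + (1.04 − 0.1725)² + … = 5.9648
population σ = √(5.9648 / 8) = √0.7456 = 0.8635%
IR = r̄ / tracking error = 0.1725 / 0.8635 = 0.1998

0.20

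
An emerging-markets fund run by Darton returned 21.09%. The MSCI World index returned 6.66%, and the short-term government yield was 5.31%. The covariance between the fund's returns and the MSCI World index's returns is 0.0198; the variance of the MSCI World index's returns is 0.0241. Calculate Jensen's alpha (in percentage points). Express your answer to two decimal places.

14.67

β = Cov / Var = 0.0198 / 0.0241 = 0.8216
E[R] = Rf + β(Rm − Rf) = 5.31% + 0.8216 × (6.66% − 5.31%) = 6.4192%
α = Rp − E[R] = 21.09% − 6.4192% = 14.6708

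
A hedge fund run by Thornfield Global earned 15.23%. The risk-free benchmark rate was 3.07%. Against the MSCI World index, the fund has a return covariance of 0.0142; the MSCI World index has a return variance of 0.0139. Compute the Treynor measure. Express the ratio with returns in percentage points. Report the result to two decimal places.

β = Cov / Var = 0.0142 / 0.0139 = 1.0216
Treynor = (Rp − Rf) / β = (15.23% − 3.07%) / 1.0216 = 12.16 / 1.0216 = 11.9029

11.90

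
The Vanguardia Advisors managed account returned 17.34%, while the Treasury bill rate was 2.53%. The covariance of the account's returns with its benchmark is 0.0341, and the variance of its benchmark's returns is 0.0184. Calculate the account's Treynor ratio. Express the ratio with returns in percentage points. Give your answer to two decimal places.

β = Cov / Var = 0.0341 / 0.0184 = 1.8533
Treynor = (Rp − Rf) / β = (17.34% − 2.53%) / 1.8533 = 14.81 / 1.8533 = 7.9912

7.99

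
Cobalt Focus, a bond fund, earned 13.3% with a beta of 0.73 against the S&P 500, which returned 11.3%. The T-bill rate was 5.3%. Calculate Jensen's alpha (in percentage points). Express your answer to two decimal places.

3.62

CAPM expected return = Rf + β(Rm − Rf) = 5.3% + 0.73 × (11.3% − 5.3%) = 5.3 + 0.73 × 6.00 = 9.6800%
Jensen's α = Rp − E[R] = 13.3% − 9.6800% = 3.6200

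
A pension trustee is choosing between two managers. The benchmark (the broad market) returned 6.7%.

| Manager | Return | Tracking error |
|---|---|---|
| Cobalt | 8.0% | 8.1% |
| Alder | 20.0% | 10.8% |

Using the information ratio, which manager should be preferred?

Alder

Cobalt: IR = (8.0% − 6.7%) / 8.1% = 0.160
Alder: IR = (20.0% − 6.7%) / 10.8% = 1.231
Highest: Alder (1.231).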